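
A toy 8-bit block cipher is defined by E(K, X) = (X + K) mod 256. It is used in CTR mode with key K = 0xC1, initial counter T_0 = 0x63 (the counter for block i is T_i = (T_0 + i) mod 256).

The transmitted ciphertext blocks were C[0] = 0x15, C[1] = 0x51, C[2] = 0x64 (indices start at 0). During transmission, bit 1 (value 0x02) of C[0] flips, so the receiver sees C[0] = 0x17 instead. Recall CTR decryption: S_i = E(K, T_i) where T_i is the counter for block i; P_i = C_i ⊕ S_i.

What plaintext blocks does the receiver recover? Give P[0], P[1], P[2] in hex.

P[0] = 0x33, P[1] = 0x74, P[2] = 0x42

Only C[0] changed, to 0x17. In CTR, a change in C_i flips the same bit in P_i only; the keystream is unaffected. Decrypting the received ciphertext:
P[0]: T = 0x63, S = E(K, T) = 0x24; 0x17 ⊕ 0x24 = 0x33.
P[1]: T = 0x64, S = E(K, T) = 0x25; 0x51 ⊕ 0x25 = 0x74.
P[2]: T = 0x65, S = E(K, T) = 0x26; 0x64 ⊕ 0x26 = 0x42.
Blocks that differ from the original plaintext: P[0].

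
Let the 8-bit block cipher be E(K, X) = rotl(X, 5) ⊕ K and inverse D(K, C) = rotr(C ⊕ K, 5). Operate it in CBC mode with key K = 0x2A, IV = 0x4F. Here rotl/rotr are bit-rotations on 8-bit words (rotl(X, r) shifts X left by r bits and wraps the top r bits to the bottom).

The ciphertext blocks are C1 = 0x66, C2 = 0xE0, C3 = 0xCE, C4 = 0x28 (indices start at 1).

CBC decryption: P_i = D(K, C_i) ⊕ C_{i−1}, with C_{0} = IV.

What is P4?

P4: D(K, 0x28) = 0x10; 0x10 ⊕ 0xCE = 0xDE.

P4 = 0xDE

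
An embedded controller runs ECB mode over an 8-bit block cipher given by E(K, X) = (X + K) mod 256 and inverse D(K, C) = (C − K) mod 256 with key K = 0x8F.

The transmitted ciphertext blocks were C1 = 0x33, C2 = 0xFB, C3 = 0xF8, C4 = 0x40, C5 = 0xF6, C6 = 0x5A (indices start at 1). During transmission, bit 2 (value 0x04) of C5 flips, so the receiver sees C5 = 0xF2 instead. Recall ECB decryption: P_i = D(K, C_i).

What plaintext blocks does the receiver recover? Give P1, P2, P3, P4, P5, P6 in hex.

P1 = 0xA4, P2 = 0x6C, P3 = 0x69, P4 = 0xB1, P5 = 0x63, P6 = 0xCB

Only C5 changed, to 0xF2. In ECB, a change in C_i affects only P_i. Decrypting the received ciphertext:
P1: D(K, 0x33) = 0xA4.
P2: D(K, 0xFB) = 0x6C.
P3: D(K, 0xF8) = 0x69.
P4: D(K, 0x40) = 0xB1.
P5: D(K, 0xF2) = 0x63.
P6: D(K, 0x5A) = 0xCB.
Blocks that differ from the original plaintext: P5.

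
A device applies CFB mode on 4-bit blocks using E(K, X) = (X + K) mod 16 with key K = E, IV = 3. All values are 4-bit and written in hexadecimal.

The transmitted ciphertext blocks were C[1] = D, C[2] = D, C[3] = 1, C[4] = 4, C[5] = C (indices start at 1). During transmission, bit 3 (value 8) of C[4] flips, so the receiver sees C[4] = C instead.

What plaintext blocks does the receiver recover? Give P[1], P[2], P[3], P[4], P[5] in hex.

CFB decryption: P_i = C_i ⊕ E(K, C_{i−1}), with C_{0} = IV.
Only C[4] changed, to C. In CFB, a change in C_i flips the same bit in P_i and garbles P_{i+1}. Decrypting the received ciphertext:
P[1]: E(K, 3) = 1; D ⊕ 1 = C.
P[2]: E(K, D) = B; D ⊕ B = 6.
P[3]: E(K, D) = B; 1 ⊕ B = A.
P[4]: E(K, 1) = F; C ⊕ F = 3.
P[5]: E(K, C) = A; C ⊕ A = 6.
Blocks that differ from the original plaintext: P[4], P[5].

P[1] = C, P[2] = 6, P[3] = A, P[4] = 3, P[5] = 6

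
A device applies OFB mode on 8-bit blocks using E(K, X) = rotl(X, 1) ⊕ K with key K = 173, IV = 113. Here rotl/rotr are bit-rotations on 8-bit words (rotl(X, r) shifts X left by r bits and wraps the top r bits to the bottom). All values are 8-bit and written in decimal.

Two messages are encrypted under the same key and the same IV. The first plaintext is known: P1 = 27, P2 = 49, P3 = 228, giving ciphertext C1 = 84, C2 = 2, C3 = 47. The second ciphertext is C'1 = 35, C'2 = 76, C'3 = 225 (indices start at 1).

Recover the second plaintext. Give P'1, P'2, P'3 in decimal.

In OFB with a reused IV, both messages share the same keystream S_i, so C_i ⊕ C'_i = P_i ⊕ P'_i and thus P'_i = P_i ⊕ C_i ⊕ C'_i.
P'1: 27 ⊕ 84 ⊕ 35 = 108.
P'2: 49 ⊕ 2 ⊕ 76 = 127.
P'3: 228 ⊕ 47 ⊕ 225 = 42.

P'1 = 108, P'2 = 127, P'3 = 42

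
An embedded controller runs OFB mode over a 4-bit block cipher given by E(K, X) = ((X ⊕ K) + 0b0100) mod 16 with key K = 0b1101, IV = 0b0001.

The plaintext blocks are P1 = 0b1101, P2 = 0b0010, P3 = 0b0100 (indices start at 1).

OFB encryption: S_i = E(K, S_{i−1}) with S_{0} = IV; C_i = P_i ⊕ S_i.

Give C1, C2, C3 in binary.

C1: S = E(K, 0b0001) = 0b0000; 0b1101 ⊕ 0b0000 = 0b1101.
C2: S = E(K, 0b0000) = 0b0001; 0b0010 ⊕ 0b0001 = 0b0011.
C3: S = E(K, 0b0001) = 0b0000; 0b0100 ⊕ 0b0000 = 0b0100.

C1 = 0b1101, C2 = 0b0011, C3 = 0b0100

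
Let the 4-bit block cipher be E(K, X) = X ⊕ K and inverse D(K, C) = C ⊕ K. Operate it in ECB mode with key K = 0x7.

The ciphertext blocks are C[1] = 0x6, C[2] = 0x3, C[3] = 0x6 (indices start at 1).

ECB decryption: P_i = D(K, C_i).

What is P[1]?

P[1] = 0x1

P[1]: D(K, 0x6) = 0x1.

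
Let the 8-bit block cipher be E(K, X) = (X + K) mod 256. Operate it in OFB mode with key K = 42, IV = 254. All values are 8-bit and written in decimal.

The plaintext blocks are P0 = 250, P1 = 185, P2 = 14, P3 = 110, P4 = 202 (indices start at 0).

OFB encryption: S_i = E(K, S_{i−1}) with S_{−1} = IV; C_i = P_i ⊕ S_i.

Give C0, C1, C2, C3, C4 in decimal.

C0 = 210, C1 = 235, C2 = 114, C3 = 200, C4 = 26

C0: S = E(K, 254) = 40; 250 ⊕ 40 = 210.
C1: S = E(K, 40) = 82; 185 ⊕ 82 = 235.
C2: S = E(K, 82) = 124; 14 ⊕ 124 = 114.
C3: S = E(K, 124) = 166; 110 ⊕ 166 = 200.
C4: S = E(K, 166) = 208; 202 ⊕ 208 = 26.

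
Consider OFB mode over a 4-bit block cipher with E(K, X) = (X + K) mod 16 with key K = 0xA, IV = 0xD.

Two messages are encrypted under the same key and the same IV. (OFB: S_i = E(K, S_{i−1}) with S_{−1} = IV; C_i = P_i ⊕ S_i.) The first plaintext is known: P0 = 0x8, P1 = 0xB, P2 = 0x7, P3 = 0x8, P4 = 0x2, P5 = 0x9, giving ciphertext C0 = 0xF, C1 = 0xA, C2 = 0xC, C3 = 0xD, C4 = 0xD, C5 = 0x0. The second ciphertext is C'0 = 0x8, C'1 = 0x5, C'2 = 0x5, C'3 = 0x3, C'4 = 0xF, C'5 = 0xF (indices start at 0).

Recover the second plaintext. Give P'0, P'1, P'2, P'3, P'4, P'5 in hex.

In OFB with a reused IV, both messages share the same keystream S_i, so C_i ⊕ C'_i = P_i ⊕ P'_i and thus P'_i = P_i ⊕ C_i ⊕ C'_i.
P'0: 0x8 ⊕ 0xF ⊕ 0x8 = 0xF.
P'1: 0xB ⊕ 0xA ⊕ 0x5 = 0x4.
P'2: 0x7 ⊕ 0xC ⊕ 0x5 = 0xE.
P'3: 0x8 ⊕ 0xD ⊕ 0x3 = 0x6.
P'4: 0x2 ⊕ 0xD ⊕ 0xF = 0x0.
P'5: 0x9 ⊕ 0x0 ⊕ 0xF = 0x6.

P'0 = 0xF, P'1 = 0x4, P'2 = 0xE, P'3 = 0x6, P'4 = 0x0, P'5 = 0x6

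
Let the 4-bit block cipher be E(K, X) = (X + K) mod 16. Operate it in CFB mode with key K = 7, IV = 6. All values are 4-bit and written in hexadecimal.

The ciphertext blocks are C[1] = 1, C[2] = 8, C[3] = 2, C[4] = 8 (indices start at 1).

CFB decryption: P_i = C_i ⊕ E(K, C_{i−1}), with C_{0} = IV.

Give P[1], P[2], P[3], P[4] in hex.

P[1] = C, P[2] = 0, P[3] = D, P[4] = 1

P[1]: E(K, 6) = D; 1 ⊕ D = C.
P[2]: E(K, 1) = 8; 8 ⊕ 8 = 0.
P[3]: E(K, 8) = F; 2 ⊕ F = D.
P[4]: E(K, 2) = 9; 8 ⊕ 9 = 1.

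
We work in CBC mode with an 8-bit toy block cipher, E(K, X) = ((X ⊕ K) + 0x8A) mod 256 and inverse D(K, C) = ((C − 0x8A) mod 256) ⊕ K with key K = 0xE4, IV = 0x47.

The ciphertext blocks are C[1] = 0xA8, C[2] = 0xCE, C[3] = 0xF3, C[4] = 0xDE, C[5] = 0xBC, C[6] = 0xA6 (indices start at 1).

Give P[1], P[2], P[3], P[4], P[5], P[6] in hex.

P[1] = 0xBD, P[2] = 0x08, P[3] = 0x43, P[4] = 0x43, P[5] = 0x08, P[6] = 0x44

CBC decryption: P_i = D(K, C_i) ⊕ C_{i−1}, with C_{0} = IV.
P[1]: D(K, 0xA8) = 0xFA; 0xFA ⊕ 0x47 = 0xBD.
P[2]: D(K, 0xCE) = 0xA0; 0xA0 ⊕ 0xA8 = 0x08.
P[3]: D(K, 0xF3) = 0x8D; 0x8D ⊕ 0xCE = 0x43.
P[4]: D(K, 0xDE) = 0xB0; 0xB0 ⊕ 0xF3 = 0x43.
P[5]: D(K, 0xBC) = 0xD6; 0xD6 ⊕ 0xDE = 0x08.
P[6]: D(K, 0xA6) = 0xF8; 0xF8 ⊕ 0xBC = 0x44.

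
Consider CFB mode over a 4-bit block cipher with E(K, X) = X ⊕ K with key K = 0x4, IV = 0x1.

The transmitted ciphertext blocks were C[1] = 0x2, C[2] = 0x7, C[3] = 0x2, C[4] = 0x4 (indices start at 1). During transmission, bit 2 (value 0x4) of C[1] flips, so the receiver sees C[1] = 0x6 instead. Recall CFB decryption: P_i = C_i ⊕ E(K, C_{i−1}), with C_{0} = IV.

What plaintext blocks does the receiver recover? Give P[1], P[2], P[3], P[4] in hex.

Only C[1] changed, to 0x6. In CFB, a change in C_i flips the same bit in P_i and garbles P_{i+1}. Decrypting the received ciphertext:
P[1]: E(K, 0x1) = 0x5; 0x6 ⊕ 0x5 = 0x3.
P[2]: E(K, 0x6) = 0x2; 0x7 ⊕ 0x2 = 0x5.
P[3]: E(K, 0x7) = 0x3; 0x2 ⊕ 0x3 = 0x1.
P[4]: E(K, 0x2) = 0x6; 0x4 ⊕ 0x6 = 0x2.
Blocks that differ from the original plaintext: P[1], P[2].

P[1] = 0x3, P[2] = 0x5, P[3] = 0x1, P[4] = 0x2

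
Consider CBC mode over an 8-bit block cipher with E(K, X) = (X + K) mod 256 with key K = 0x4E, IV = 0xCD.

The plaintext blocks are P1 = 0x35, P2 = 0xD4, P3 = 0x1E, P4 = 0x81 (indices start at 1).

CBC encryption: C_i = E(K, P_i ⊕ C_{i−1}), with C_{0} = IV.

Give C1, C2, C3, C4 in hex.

C1: P1 ⊕ 0xCD = 0xF8; E(K, 0xF8) = 0x46.
C2: P2 ⊕ 0x46 = 0x92; E(K, 0x92) = 0xE0.
C3: P3 ⊕ 0xE0 = 0xFE; E(K, 0xFE) = 0x4C.
C4: P4 ⊕ 0x4C = 0xCD; E(K, 0xCD) = 0x1B.

C1 = 0x46, C2 = 0xE0, C3 = 0x4C, C4 = 0x1B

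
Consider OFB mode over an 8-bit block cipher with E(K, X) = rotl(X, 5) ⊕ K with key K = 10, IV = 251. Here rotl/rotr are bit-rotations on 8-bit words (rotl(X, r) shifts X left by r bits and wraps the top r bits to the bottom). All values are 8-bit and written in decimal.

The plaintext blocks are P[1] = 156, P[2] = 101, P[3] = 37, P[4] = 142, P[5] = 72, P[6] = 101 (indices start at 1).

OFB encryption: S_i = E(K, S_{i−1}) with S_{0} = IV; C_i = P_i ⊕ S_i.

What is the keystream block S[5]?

C[1]: S = E(K, 251) = 117; 156 ⊕ 117 = 233.
C[2]: S = E(K, 117) = 164; 101 ⊕ 164 = 193.
C[3]: S = E(K, 164) = 158; 37 ⊕ 158 = 187.
C[4]: S = E(K, 158) = 217; 142 ⊕ 217 = 87.
C[5]: S = E(K, 217) = 49; 72 ⊕ 49 = 121.
So S[5] = 49.

49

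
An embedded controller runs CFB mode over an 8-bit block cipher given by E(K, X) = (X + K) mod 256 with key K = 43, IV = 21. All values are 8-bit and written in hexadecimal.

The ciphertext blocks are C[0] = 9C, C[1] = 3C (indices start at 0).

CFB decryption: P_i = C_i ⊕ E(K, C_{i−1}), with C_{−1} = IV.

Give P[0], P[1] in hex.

P[0] = F8, P[1] = E3

P[0]: E(K, 21) = 64; 9C ⊕ 64 = F8.
P[1]: E(K, 9C) = DF; 3C ⊕ DF = E3.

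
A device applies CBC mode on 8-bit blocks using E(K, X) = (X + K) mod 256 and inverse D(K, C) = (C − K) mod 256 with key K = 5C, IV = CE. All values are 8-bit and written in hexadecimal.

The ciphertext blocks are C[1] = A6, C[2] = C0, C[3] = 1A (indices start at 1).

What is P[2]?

CBC decryption: P_i = D(K, C_i) ⊕ C_{i−1}, with C_{0} = IV.
P[2]: D(K, C0) = 64; 64 ⊕ A6 = C2.

P[2] = C2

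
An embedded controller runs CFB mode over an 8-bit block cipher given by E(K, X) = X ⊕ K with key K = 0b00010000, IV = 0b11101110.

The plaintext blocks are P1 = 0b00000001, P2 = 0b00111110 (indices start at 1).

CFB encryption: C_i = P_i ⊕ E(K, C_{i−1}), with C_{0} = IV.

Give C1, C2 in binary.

C1: E(K, 0b11101110) = 0b11111110; 0b00000001 ⊕ 0b11111110 = 0b11111111.
C2: E(K, 0b11111111) = 0b11101111; 0b00111110 ⊕ 0b11101111 = 0b11010001.

C1 = 0b11111111, C2 = 0b11010001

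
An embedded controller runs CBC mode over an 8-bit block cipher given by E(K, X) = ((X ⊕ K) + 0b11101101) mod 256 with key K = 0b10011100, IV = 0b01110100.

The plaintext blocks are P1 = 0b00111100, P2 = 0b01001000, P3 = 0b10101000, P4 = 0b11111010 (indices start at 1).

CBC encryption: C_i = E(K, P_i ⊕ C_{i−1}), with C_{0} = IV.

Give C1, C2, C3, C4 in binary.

C1: P1 ⊕ 0b01110100 = 0b01001000; E(K, 0b01001000) = 0b11000001.
C2: P2 ⊕ 0b11000001 = 0b10001001; E(K, 0b10001001) = 0b00000010.
C3: P3 ⊕ 0b00000010 = 0b10101010; E(K, 0b10101010) = 0b00100011.
C4: P4 ⊕ 0b00100011 = 0b11011001; E(K, 0b11011001) = 0b00110010.

C1 = 0b11000001, C2 = 0b00000010, C3 = 0b00100011, C4 = 0b00110010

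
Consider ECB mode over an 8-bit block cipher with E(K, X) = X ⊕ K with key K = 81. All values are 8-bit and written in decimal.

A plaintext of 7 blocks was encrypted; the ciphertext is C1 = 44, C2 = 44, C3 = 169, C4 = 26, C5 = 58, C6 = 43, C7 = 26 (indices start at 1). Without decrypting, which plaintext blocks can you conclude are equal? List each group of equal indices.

ECB encrypts each block independently with the same key, so equal ciphertext blocks imply equal plaintext blocks.
C1 = C2 = 44, so P1 = P2.
C4 = C7 = 26, so P4 = P7.

P1 = P2; P4 = P7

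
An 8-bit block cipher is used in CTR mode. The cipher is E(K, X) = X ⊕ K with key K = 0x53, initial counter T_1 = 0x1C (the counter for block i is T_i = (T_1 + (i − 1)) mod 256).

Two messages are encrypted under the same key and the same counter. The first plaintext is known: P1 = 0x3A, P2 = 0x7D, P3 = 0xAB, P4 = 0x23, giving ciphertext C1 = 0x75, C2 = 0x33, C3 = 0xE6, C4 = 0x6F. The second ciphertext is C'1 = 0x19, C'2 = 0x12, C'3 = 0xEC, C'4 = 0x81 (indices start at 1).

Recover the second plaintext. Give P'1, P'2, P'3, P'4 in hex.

P'1 = 0x56, P'2 = 0x5C, P'3 = 0xA1, P'4 = 0xCD

In CTR with a reused counter, both messages share the same keystream S_i, so C_i ⊕ C'_i = P_i ⊕ P'_i and thus P'_i = P_i ⊕ C_i ⊕ C'_i.
P'1: 0x3A ⊕ 0x75 ⊕ 0x19 = 0x56.
P'2: 0x7D ⊕ 0x33 ⊕ 0x12 = 0x5C.
P'3: 0xAB ⊕ 0xE6 ⊕ 0xEC = 0xA1.
P'4: 0x23 ⊕ 0x6F ⊕ 0x81 = 0xCD.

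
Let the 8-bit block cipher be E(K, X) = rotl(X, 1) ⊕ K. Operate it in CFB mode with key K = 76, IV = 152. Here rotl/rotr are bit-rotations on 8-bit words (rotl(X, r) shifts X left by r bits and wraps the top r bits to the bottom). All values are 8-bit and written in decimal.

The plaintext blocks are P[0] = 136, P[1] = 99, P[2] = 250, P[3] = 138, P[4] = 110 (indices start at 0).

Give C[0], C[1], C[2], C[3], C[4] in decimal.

CFB encryption: C_i = P_i ⊕ E(K, C_{i−1}), with C_{−1} = IV.
C[0]: E(K, 152) = 125; 136 ⊕ 125 = 245.
C[1]: E(K, 245) = 167; 99 ⊕ 167 = 196.
C[2]: E(K, 196) = 197; 250 ⊕ 197 = 63.
C[3]: E(K, 63) = 50; 138 ⊕ 50 = 184.
C[4]: E(K, 184) = 61; 110 ⊕ 61 = 83.

C[0] = 245, C[1] = 196, C[2] = 63, C[3] = 184, C[4] = 83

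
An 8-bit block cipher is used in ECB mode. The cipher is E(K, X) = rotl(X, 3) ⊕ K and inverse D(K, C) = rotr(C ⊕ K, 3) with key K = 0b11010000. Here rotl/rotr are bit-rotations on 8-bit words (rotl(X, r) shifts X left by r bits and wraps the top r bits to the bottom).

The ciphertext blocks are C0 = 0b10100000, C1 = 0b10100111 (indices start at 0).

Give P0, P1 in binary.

P0 = 0b00001110, P1 = 0b11101110

ECB decryption: P_i = D(K, C_i).
P0: D(K, 0b10100000) = 0b00001110.
P1: D(K, 0b10100111) = 0b11101110.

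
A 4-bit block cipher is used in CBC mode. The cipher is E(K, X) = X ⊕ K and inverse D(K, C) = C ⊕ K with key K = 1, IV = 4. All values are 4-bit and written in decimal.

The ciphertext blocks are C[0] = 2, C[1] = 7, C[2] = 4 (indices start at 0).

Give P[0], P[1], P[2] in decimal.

CBC decryption: P_i = D(K, C_i) ⊕ C_{i−1}, with C_{−1} = IV.
P[0]: D(K, 2) = 3; 3 ⊕ 4 = 7.
P[1]: D(K, 7) = 6; 6 ⊕ 2 = 4.
P[2]: D(K, 4) = 5; 5 ⊕ 7 = 2.

P[0] = 7, P[1] = 4, P[2] = 2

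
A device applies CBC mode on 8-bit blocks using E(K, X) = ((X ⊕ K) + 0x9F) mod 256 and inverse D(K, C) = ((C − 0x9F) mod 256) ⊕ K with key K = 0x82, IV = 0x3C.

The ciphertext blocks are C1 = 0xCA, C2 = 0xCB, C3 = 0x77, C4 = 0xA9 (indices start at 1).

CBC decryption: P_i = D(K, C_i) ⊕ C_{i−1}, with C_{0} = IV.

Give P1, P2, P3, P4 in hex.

P1 = 0x95, P2 = 0x64, P3 = 0x91, P4 = 0xFF

P1: D(K, 0xCA) = 0xA9; 0xA9 ⊕ 0x3C = 0x95.
P2: D(K, 0xCB) = 0xAE; 0xAE ⊕ 0xCA = 0x64.
P3: D(K, 0x77) = 0x5A; 0x5A ⊕ 0xCB = 0x91.
P4: D(K, 0xA9) = 0x88; 0x88 ⊕ 0x77 = 0xFF.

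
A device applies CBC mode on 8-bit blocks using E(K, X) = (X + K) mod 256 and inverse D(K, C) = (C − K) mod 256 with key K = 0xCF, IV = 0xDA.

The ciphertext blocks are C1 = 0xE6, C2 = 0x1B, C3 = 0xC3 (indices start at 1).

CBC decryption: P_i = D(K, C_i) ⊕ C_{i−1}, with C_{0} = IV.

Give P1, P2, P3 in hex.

P1 = 0xCD, P2 = 0xAA, P3 = 0xEF

P1: D(K, 0xE6) = 0x17; 0x17 ⊕ 0xDA = 0xCD.
P2: D(K, 0x1B) = 0x4C; 0x4C ⊕ 0xE6 = 0xAA.
P3: D(K, 0xC3) = 0xF4; 0xF4 ⊕ 0x1B = 0xEF.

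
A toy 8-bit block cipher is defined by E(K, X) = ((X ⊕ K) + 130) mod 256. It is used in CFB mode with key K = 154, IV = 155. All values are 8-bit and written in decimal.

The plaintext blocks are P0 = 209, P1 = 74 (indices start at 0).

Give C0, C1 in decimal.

C0 = 82, C1 = 0

CFB encryption: C_i = P_i ⊕ E(K, C_{i−1}), with C_{−1} = IV.
C0: E(K, 155) = 131; 209 ⊕ 131 = 82.
C1: E(K, 82) = 74; 74 ⊕ 74 = 0.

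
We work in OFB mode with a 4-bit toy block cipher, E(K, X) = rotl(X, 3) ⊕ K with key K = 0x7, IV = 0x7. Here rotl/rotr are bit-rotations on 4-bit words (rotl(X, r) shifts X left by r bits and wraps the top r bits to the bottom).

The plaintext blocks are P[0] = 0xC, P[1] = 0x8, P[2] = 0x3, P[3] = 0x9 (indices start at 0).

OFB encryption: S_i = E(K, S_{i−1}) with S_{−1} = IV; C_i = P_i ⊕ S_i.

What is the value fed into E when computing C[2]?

0x1

C[0]: S = E(K, 0x7) = 0xC; 0xC ⊕ 0xC = 0x0.
C[1]: S = E(K, 0xC) = 0x1; 0x8 ⊕ 0x1 = 0x9.
C[2]: S = E(K, 0x1) = 0xF; 0x3 ⊕ 0xF = 0xC.
So the input to E for block [2] is 0x1.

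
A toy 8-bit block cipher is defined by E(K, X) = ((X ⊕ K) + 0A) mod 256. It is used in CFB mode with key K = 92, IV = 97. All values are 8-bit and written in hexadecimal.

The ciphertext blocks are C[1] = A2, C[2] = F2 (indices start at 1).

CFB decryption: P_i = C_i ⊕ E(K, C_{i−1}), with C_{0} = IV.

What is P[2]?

P[2]: E(K, A2) = 3A; F2 ⊕ 3A = C8.

P[2] = C8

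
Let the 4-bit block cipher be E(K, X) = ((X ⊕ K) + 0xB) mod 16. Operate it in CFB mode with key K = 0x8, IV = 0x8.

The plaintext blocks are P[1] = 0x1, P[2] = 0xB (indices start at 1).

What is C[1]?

C[1] = 0xA

CFB encryption: C_i = P_i ⊕ E(K, C_{i−1}), with C_{0} = IV.
C[1]: E(K, 0x8) = 0xB; 0x1 ⊕ 0xB = 0xA.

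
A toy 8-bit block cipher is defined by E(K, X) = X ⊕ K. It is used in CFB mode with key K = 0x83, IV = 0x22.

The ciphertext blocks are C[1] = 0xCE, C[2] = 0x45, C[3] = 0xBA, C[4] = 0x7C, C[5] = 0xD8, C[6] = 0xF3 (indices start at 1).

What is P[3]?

CFB decryption: P_i = C_i ⊕ E(K, C_{i−1}), with C_{0} = IV.
P[3]: E(K, 0x45) = 0xC6; 0xBA ⊕ 0xC6 = 0x7C.

P[3] = 0x7C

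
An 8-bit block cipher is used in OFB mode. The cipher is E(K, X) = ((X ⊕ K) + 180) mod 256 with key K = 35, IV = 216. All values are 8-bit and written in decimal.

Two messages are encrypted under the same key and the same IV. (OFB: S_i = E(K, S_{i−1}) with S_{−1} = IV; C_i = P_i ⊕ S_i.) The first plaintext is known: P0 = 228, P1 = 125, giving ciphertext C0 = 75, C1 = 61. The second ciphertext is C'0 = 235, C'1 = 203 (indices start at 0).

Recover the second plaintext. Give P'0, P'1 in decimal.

In OFB with a reused IV, both messages share the same keystream S_i, so C_i ⊕ C'_i = P_i ⊕ P'_i and thus P'_i = P_i ⊕ C_i ⊕ C'_i.
P'0: 228 ⊕ 75 ⊕ 235 = 68.
P'1: 125 ⊕ 61 ⊕ 203 = 139.

P'0 = 68, P'1 = 139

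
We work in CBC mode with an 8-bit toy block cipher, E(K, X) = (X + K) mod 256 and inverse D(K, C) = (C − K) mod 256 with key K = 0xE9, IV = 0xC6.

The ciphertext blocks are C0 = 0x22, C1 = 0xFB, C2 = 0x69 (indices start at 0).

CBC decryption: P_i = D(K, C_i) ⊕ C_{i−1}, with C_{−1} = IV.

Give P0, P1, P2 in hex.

P0 = 0xFF, P1 = 0x30, P2 = 0x7B

P0: D(K, 0x22) = 0x39; 0x39 ⊕ 0xC6 = 0xFF.
P1: D(K, 0xFB) = 0x12; 0x12 ⊕ 0x22 = 0x30.
P2: D(K, 0x69) = 0x80; 0x80 ⊕ 0xFB = 0x7B.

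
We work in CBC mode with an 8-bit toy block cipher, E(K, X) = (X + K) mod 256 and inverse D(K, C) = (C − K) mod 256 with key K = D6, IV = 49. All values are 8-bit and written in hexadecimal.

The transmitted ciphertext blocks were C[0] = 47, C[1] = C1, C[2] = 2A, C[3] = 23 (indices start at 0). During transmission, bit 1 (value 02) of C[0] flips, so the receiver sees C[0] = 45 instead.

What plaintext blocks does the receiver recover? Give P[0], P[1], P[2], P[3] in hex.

CBC decryption: P_i = D(K, C_i) ⊕ C_{i−1}, with C_{−1} = IV.
Only C[0] changed, to 45. In CBC, a change in C_i garbles P_i and flips the same bit in P_{i+1}. Decrypting the received ciphertext:
P[0]: D(K, 45) = 6F; 6F ⊕ 49 = 26.
P[1]: D(K, C1) = EB; EB ⊕ 45 = AE.
P[2]: D(K, 2A) = 54; 54 ⊕ C1 = 95.
P[3]: D(K, 23) = 4D; 4D ⊕ 2A = 67.
Blocks that differ from the original plaintext: P[0], P[1].

P[0] = 26, P[1] = AE, P[2] = 95, P[3] = 67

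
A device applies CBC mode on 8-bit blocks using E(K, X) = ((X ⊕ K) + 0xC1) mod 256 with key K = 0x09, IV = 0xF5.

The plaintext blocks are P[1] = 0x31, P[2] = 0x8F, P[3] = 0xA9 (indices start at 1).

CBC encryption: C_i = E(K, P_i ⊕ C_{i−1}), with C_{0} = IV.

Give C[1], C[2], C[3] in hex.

C[1] = 0x8E, C[2] = 0xC9, C[3] = 0x2A

C[1]: P[1] ⊕ 0xF5 = 0xC4; E(K, 0xC4) = 0x8E.
C[2]: P[2] ⊕ 0x8E = 0x01; E(K, 0x01) = 0xC9.
C[3]: P[3] ⊕ 0xC9 = 0x60; E(K, 0x60) = 0x2A.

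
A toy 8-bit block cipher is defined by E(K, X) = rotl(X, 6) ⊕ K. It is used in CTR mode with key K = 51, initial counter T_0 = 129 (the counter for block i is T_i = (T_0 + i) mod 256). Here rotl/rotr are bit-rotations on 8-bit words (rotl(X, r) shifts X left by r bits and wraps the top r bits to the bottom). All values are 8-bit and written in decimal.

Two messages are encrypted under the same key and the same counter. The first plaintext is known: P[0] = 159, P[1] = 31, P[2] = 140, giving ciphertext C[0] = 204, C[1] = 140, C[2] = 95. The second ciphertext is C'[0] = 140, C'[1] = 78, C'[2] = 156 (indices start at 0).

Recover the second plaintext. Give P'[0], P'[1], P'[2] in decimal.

P'[0] = 223, P'[1] = 221, P'[2] = 79

In CTR with a reused counter, both messages share the same keystream S_i, so C_i ⊕ C'_i = P_i ⊕ P'_i and thus P'_i = P_i ⊕ C_i ⊕ C'_i.
P'[0]: 159 ⊕ 204 ⊕ 140 = 223.
P'[1]: 31 ⊕ 140 ⊕ 78 = 221.
P'[2]: 140 ⊕ 95 ⊕ 156 = 79.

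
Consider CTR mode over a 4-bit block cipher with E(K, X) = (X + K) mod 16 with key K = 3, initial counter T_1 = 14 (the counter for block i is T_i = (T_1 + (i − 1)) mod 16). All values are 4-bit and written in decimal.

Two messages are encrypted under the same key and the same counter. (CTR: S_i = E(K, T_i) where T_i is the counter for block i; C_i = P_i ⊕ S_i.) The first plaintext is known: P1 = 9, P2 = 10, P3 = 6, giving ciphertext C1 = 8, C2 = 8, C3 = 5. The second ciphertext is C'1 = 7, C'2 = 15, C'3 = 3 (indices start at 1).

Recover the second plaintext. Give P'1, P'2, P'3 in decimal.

In CTR with a reused counter, both messages share the same keystream S_i, so C_i ⊕ C'_i = P_i ⊕ P'_i and thus P'_i = P_i ⊕ C_i ⊕ C'_i.
P'1: 9 ⊕ 8 ⊕ 7 = 6.
P'2: 10 ⊕ 8 ⊕ 15 = 13.
P'3: 6 ⊕ 5 ⊕ 3 = 0.

P'1 = 6, P'2 = 13, P'3 = 0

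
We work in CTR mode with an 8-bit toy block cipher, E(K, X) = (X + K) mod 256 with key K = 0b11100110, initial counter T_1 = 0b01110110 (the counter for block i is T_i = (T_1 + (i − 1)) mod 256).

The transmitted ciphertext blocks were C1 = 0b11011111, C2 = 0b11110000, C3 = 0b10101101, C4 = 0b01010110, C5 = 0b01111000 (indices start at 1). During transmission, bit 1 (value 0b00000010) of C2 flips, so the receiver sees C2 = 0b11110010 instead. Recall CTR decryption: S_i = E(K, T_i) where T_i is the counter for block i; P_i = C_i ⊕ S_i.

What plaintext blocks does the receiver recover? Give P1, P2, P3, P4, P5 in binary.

Only C2 changed, to 0b11110010. In CTR, a change in C_i flips the same bit in P_i only; the keystream is unaffected. Decrypting the received ciphertext:
P1: T = 0b01110110, S = E(K, T) = 0b01011100; 0b11011111 ⊕ 0b01011100 = 0b10000011.
P2: T = 0b01110111, S = E(K, T) = 0b01011101; 0b11110010 ⊕ 0b01011101 = 0b10101111.
P3: T = 0b01111000, S = E(K, T) = 0b01011110; 0b10101101 ⊕ 0b01011110 = 0b11110011.
P4: T = 0b01111001, S = E(K, T) = 0b01011111; 0b01010110 ⊕ 0b01011111 = 0b00001001.
P5: T = 0b01111010, S = E(K, T) = 0b01100000; 0b01111000 ⊕ 0b01100000 = 0b00011000.
Blocks that differ from the original plaintext: P2.

P1 = 0b10000011, P2 = 0b10101111, P3 = 0b11110011, P4 = 0b00001001, P5 = 0b00011000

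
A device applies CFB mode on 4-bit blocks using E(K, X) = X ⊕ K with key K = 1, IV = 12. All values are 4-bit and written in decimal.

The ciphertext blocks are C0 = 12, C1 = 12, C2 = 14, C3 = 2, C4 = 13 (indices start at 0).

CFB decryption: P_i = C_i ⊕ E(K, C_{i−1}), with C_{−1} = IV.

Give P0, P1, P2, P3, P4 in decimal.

P0: E(K, 12) = 13; 12 ⊕ 13 = 1.
P1: E(K, 12) = 13; 12 ⊕ 13 = 1.
P2: E(K, 12) = 13; 14 ⊕ 13 = 3.
P3: E(K, 14) = 15; 2 ⊕ 15 = 13.
P4: E(K, 2) = 3; 13 ⊕ 3 = 14.

P0 = 1, P1 = 1, P2 = 3, P3 = 13, P4 = 14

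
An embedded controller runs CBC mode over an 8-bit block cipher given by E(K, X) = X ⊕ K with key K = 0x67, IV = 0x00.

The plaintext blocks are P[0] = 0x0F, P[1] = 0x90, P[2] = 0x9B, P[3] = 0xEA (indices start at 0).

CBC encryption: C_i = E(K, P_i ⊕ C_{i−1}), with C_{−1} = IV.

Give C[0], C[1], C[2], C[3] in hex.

C[0] = 0x68, C[1] = 0x9F, C[2] = 0x63, C[3] = 0xEE

C[0]: P[0] ⊕ 0x00 = 0x0F; E(K, 0x0F) = 0x68.
C[1]: P[1] ⊕ 0x68 = 0xF8; E(K, 0xF8) = 0x9F.
C[2]: P[2] ⊕ 0x9F = 0x04; E(K, 0x04) = 0x63.
C[3]: P[3] ⊕ 0x63 = 0x89; E(K, 0x89) = 0xEE.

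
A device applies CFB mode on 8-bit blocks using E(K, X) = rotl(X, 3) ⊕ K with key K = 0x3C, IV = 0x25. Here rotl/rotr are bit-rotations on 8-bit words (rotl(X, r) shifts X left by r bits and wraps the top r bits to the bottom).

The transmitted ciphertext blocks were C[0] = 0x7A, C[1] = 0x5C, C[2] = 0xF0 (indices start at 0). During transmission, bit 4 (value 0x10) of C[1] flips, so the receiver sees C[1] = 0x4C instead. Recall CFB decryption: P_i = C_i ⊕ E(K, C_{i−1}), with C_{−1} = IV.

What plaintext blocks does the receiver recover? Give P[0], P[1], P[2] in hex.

P[0] = 0x6F, P[1] = 0xA3, P[2] = 0xAE

Only C[1] changed, to 0x4C. In CFB, a change in C_i flips the same bit in P_i and garbles P_{i+1}. Decrypting the received ciphertext:
P[0]: E(K, 0x25) = 0x15; 0x7A ⊕ 0x15 = 0x6F.
P[1]: E(K, 0x7A) = 0xEF; 0x4C ⊕ 0xEF = 0xA3.
P[2]: E(K, 0x4C) = 0x5E; 0xF0 ⊕ 0x5E = 0xAE.
Blocks that differ from the original plaintext: P[1], P[2].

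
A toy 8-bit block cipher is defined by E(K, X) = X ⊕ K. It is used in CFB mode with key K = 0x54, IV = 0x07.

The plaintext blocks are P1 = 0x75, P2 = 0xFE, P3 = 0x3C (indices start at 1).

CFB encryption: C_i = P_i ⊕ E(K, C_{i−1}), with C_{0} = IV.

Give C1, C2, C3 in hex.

C1: E(K, 0x07) = 0x53; 0x75 ⊕ 0x53 = 0x26.
C2: E(K, 0x26) = 0x72; 0xFE ⊕ 0x72 = 0x8C.
C3: E(K, 0x8C) = 0xD8; 0x3C ⊕ 0xD8 = 0xE4.

C1 = 0x26, C2 = 0x8C, C3 = 0xE4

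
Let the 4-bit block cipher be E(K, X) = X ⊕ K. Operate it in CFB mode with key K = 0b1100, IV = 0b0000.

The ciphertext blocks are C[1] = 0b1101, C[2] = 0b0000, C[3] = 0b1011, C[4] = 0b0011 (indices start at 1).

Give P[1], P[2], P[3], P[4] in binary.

P[1] = 0b0001, P[2] = 0b0001, P[3] = 0b0111, P[4] = 0b0100

CFB decryption: P_i = C_i ⊕ E(K, C_{i−1}), with C_{0} = IV.
P[1]: E(K, 0b0000) = 0b1100; 0b1101 ⊕ 0b1100 = 0b0001.
P[2]: E(K, 0b1101) = 0b0001; 0b0000 ⊕ 0b0001 = 0b0001.
P[3]: E(K, 0b0000) = 0b1100; 0b1011 ⊕ 0b1100 = 0b0111.
P[4]: E(K, 0b1011) = 0b0111; 0b0011 ⊕ 0b0111 = 0b0100.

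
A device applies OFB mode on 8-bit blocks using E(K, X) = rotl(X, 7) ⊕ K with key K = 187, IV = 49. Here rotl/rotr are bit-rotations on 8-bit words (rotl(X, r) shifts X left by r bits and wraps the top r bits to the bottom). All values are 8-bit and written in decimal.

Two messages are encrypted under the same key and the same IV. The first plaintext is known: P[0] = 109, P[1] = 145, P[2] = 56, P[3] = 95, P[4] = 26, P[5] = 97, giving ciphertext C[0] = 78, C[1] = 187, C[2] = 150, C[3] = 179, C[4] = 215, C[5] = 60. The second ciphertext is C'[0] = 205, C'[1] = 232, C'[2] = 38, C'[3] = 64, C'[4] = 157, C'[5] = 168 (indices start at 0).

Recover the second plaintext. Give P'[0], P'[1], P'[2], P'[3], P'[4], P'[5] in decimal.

In OFB with a reused IV, both messages share the same keystream S_i, so C_i ⊕ C'_i = P_i ⊕ P'_i and thus P'_i = P_i ⊕ C_i ⊕ C'_i.
P'[0]: 109 ⊕ 78 ⊕ 205 = 238.
P'[1]: 145 ⊕ 187 ⊕ 232 = 194.
P'[2]: 56 ⊕ 150 ⊕ 38 = 136.
P'[3]: 95 ⊕ 179 ⊕ 64 = 172.
P'[4]: 26 ⊕ 215 ⊕ 157 = 80.
P'[5]: 97 ⊕ 60 ⊕ 168 = 245.

P'[0] = 238, P'[1] = 194, P'[2] = 136, P'[3] = 172, P'[4] = 80, P'[5] = 245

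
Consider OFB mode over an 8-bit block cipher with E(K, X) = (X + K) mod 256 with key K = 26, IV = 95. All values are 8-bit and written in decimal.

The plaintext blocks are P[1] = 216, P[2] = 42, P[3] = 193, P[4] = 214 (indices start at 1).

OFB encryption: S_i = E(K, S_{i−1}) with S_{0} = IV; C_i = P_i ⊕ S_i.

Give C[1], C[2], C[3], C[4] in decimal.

C[1]: S = E(K, 95) = 121; 216 ⊕ 121 = 161.
C[2]: S = E(K, 121) = 147; 42 ⊕ 147 = 185.
C[3]: S = E(K, 147) = 173; 193 ⊕ 173 = 108.
C[4]: S = E(K, 173) = 199; 214 ⊕ 199 = 17.

C[1] = 161, C[2] = 185, C[3] = 108, C[4] = 17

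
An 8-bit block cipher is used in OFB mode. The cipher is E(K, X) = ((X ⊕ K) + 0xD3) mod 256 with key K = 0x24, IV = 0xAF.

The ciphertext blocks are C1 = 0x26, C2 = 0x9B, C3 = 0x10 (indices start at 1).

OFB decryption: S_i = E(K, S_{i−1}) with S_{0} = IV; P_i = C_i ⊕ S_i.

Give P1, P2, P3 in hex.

P1: S = E(K, 0xAF) = 0x5E; 0x26 ⊕ 0x5E = 0x78.
P2: S = E(K, 0x5E) = 0x4D; 0x9B ⊕ 0x4D = 0xD6.
P3: S = E(K, 0x4D) = 0x3C; 0x10 ⊕ 0x3C = 0x2C.

P1 = 0x78, P2 = 0xD6, P3 = 0x2C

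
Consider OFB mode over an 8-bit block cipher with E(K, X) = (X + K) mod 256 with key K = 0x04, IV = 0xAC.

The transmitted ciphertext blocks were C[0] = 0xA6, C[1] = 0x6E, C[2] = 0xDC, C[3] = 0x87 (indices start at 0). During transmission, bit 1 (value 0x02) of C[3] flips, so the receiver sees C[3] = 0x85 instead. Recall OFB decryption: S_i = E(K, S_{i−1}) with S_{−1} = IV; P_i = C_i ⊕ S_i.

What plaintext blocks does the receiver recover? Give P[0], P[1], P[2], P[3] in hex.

P[0] = 0x16, P[1] = 0xDA, P[2] = 0x64, P[3] = 0x39

Only C[3] changed, to 0x85. In OFB, a change in C_i flips the same bit in P_i only; the keystream is unaffected. Decrypting the received ciphertext:
P[0]: S = E(K, 0xAC) = 0xB0; 0xA6 ⊕ 0xB0 = 0x16.
P[1]: S = E(K, 0xB0) = 0xB4; 0x6E ⊕ 0xB4 = 0xDA.
P[2]: S = E(K, 0xB4) = 0xB8; 0xDC ⊕ 0xB8 = 0x64.
P[3]: S = E(K, 0xB8) = 0xBC; 0x85 ⊕ 0xBC = 0x39.
Blocks that differ from the original plaintext: P[3].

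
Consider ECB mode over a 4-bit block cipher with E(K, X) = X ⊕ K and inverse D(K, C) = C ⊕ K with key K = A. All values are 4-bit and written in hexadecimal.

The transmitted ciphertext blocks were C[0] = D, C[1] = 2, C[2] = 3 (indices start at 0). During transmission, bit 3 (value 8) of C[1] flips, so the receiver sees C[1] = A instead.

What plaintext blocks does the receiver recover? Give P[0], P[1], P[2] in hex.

P[0] = 7, P[1] = 0, P[2] = 9

ECB decryption: P_i = D(K, C_i).
Only C[1] changed, to A. In ECB, a change in C_i affects only P_i. Decrypting the received ciphertext:
P[0]: D(K, D) = 7.
P[1]: D(K, A) = 0.
P[2]: D(K, 3) = 9.
Blocks that differ from the original plaintext: P[1].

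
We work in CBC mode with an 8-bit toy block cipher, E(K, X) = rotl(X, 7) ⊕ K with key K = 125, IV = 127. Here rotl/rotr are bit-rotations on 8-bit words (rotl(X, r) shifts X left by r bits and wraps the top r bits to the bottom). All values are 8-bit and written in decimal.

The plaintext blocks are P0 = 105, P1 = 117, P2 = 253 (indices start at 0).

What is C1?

C1 = 252

CBC encryption: C_i = E(K, P_i ⊕ C_{i−1}), with C_{−1} = IV.
C0: P0 ⊕ 127 = 22; E(K, 22) = 118.
C1: P1 ⊕ 118 = 3; E(K, 3) = 252.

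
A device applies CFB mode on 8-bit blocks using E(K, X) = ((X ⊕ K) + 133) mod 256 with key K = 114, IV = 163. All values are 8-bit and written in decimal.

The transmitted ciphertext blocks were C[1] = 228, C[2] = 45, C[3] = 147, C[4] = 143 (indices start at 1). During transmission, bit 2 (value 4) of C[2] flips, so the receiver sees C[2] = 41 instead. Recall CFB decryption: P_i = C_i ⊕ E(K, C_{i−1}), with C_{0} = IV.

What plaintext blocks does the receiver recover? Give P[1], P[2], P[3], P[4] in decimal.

Only C[2] changed, to 41. In CFB, a change in C_i flips the same bit in P_i and garbles P_{i+1}. Decrypting the received ciphertext:
P[1]: E(K, 163) = 86; 228 ⊕ 86 = 178.
P[2]: E(K, 228) = 27; 41 ⊕ 27 = 50.
P[3]: E(K, 41) = 224; 147 ⊕ 224 = 115.
P[4]: E(K, 147) = 102; 143 ⊕ 102 = 233.
Blocks that differ from the original plaintext: P[2], P[3].

P[1] = 178, P[2] = 50, P[3] = 115, P[4] = 233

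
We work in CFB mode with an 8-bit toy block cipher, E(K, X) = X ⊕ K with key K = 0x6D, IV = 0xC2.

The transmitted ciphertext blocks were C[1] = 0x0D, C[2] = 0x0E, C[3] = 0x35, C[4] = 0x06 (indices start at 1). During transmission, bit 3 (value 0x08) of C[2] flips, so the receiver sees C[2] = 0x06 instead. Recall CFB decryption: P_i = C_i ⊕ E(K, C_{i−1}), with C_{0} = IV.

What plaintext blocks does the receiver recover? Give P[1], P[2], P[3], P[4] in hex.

P[1] = 0xA2, P[2] = 0x66, P[3] = 0x5E, P[4] = 0x5E

Only C[2] changed, to 0x06. In CFB, a change in C_i flips the same bit in P_i and garbles P_{i+1}. Decrypting the received ciphertext:
P[1]: E(K, 0xC2) = 0xAF; 0x0D ⊕ 0xAF = 0xA2.
P[2]: E(K, 0x0D) = 0x60; 0x06 ⊕ 0x60 = 0x66.
P[3]: E(K, 0x06) = 0x6B; 0x35 ⊕ 0x6B = 0x5E.
P[4]: E(K, 0x35) = 0x58; 0x06 ⊕ 0x58 = 0x5E.
Blocks that differ from the original plaintext: P[2], P[3].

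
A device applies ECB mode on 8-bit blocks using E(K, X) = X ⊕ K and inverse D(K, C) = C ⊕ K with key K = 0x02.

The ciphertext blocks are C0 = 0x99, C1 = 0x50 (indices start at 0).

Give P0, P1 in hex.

ECB decryption: P_i = D(K, C_i).
P0: D(K, 0x99) = 0x9B.
P1: D(K, 0x50) = 0x52.

P0 = 0x9B, P1 = 0x52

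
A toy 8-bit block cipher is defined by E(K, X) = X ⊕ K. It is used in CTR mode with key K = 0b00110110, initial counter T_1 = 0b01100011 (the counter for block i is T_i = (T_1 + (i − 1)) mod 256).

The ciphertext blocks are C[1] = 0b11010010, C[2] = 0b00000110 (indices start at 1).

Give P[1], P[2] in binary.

CTR decryption: S_i = E(K, T_i) where T_i is the counter for block i; P_i = C_i ⊕ S_i.
P[1]: T = 0b01100011, S = E(K, T) = 0b01010101; 0b11010010 ⊕ 0b01010101 = 0b10000111.
P[2]: T = 0b01100100, S = E(K, T) = 0b01010010; 0b00000110 ⊕ 0b01010010 = 0b01010100.

P[1] = 0b10000111, P[2] = 0b01010100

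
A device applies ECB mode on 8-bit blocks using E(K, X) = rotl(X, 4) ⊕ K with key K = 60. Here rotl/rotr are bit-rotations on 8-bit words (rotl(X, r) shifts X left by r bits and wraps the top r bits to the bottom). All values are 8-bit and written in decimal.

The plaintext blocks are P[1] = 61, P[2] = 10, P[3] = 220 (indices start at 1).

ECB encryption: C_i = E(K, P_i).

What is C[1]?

C[1]: E(K, 61) = 239.

C[1] = 239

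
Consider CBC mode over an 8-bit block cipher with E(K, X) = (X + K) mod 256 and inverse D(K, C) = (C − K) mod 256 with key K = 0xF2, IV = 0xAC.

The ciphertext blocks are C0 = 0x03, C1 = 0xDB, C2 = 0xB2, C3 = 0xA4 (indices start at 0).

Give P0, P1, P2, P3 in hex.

P0 = 0xBD, P1 = 0xEA, P2 = 0x1B, P3 = 0x00

CBC decryption: P_i = D(K, C_i) ⊕ C_{i−1}, with C_{−1} = IV.
P0: D(K, 0x03) = 0x11; 0x11 ⊕ 0xAC = 0xBD.
P1: D(K, 0xDB) = 0xE9; 0xE9 ⊕ 0x03 = 0xEA.
P2: D(K, 0xB2) = 0xC0; 0xC0 ⊕ 0xDB = 0x1B.
P3: D(K, 0xA4) = 0xB2; 0xB2 ⊕ 0xB2 = 0x00.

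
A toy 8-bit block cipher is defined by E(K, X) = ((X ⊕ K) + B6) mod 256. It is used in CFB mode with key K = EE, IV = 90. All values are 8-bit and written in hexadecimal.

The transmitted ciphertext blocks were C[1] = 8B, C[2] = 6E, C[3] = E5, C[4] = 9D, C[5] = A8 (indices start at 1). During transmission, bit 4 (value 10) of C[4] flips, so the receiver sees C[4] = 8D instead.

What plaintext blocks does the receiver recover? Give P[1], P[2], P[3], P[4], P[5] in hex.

P[1] = BF, P[2] = 75, P[3] = D3, P[4] = 4C, P[5] = B1

CFB decryption: P_i = C_i ⊕ E(K, C_{i−1}), with C_{0} = IV.
Only C[4] changed, to 8D. In CFB, a change in C_i flips the same bit in P_i and garbles P_{i+1}. Decrypting the received ciphertext:
P[1]: E(K, 90) = 34; 8B ⊕ 34 = BF.
P[2]: E(K, 8B) = 1B; 6E ⊕ 1B = 75.
P[3]: E(K, 6E) = 36; E5 ⊕ 36 = D3.
P[4]: E(K, E5) = C1; 8D ⊕ C1 = 4C.
P[5]: E(K, 8D) = 19; A8 ⊕ 19 = B1.
Blocks that differ from the original plaintext: P[4], P[5].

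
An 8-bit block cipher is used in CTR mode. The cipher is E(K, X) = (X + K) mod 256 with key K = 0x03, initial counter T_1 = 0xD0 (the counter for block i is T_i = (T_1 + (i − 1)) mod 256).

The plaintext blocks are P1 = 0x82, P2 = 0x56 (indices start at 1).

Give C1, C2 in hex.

C1 = 0x51, C2 = 0x82

CTR encryption: S_i = E(K, T_i) where T_i is the counter for block i; C_i = P_i ⊕ S_i.
C1: T = 0xD0, S = E(K, T) = 0xD3; 0x82 ⊕ 0xD3 = 0x51.
C2: T = 0xD1, S = E(K, T) = 0xD4; 0x56 ⊕ 0xD4 = 0x82.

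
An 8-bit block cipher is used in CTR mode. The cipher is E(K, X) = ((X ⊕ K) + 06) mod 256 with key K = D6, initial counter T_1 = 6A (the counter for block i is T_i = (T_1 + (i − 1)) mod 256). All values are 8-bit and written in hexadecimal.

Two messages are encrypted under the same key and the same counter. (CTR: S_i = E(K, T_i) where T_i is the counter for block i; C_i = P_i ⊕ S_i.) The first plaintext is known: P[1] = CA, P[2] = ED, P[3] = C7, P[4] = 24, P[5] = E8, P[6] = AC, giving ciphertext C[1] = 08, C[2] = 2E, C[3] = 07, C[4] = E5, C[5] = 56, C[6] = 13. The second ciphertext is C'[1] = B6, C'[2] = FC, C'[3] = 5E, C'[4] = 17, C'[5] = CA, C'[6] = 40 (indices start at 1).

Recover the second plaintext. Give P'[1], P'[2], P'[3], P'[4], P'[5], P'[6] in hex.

P'[1] = 74, P'[2] = 3F, P'[3] = 9E, P'[4] = D6, P'[5] = 74, P'[6] = FF

In CTR with a reused counter, both messages share the same keystream S_i, so C_i ⊕ C'_i = P_i ⊕ P'_i and thus P'_i = P_i ⊕ C_i ⊕ C'_i.
P'[1]: CA ⊕ 08 ⊕ B6 = 74.
P'[2]: ED ⊕ 2E ⊕ FC = 3F.
P'[3]: C7 ⊕ 07 ⊕ 5E = 9E.
P'[4]: 24 ⊕ E5 ⊕ 17 = D6.
P'[5]: E8 ⊕ 56 ⊕ CA = 74.
P'[6]: AC ⊕ 13 ⊕ 40 = FF.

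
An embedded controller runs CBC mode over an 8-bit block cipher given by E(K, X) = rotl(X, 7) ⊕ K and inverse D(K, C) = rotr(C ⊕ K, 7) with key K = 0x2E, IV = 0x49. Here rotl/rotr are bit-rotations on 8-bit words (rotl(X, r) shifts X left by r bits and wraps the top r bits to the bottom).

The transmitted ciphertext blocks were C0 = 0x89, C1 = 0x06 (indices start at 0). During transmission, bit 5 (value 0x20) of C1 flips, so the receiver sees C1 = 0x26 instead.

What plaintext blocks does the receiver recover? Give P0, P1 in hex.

CBC decryption: P_i = D(K, C_i) ⊕ C_{i−1}, with C_{−1} = IV.
Only C1 changed, to 0x26. In CBC, a change in C_i garbles P_i and flips the same bit in P_{i+1}. Decrypting the received ciphertext:
P0: D(K, 0x89) = 0x4F; 0x4F ⊕ 0x49 = 0x06.
P1: D(K, 0x26) = 0x10; 0x10 ⊕ 0x89 = 0x99.
Blocks that differ from the original plaintext: P1.

P0 = 0x06, P1 = 0x99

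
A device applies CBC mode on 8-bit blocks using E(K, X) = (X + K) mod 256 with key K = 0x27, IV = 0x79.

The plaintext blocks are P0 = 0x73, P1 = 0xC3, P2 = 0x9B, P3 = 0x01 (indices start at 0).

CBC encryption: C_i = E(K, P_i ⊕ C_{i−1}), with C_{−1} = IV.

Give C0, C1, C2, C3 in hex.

C0 = 0x31, C1 = 0x19, C2 = 0xA9, C3 = 0xCF

C0: P0 ⊕ 0x79 = 0x0A; E(K, 0x0A) = 0x31.
C1: P1 ⊕ 0x31 = 0xF2; E(K, 0xF2) = 0x19.
C2: P2 ⊕ 0x19 = 0x82; E(K, 0x82) = 0xA9.
C3: P3 ⊕ 0xA9 = 0xA8; E(K, 0xA8) = 0xCF.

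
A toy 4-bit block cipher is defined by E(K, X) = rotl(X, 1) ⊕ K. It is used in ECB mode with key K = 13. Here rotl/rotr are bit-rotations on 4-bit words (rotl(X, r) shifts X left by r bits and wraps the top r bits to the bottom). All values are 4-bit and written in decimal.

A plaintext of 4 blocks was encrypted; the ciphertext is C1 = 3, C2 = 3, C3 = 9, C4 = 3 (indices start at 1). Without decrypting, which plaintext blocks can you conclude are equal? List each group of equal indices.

P1 = P2 = P4

ECB encrypts each block independently with the same key, so equal ciphertext blocks imply equal plaintext blocks.
C1 = C2 = C4 = 3, so P1 = P2 = P4.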